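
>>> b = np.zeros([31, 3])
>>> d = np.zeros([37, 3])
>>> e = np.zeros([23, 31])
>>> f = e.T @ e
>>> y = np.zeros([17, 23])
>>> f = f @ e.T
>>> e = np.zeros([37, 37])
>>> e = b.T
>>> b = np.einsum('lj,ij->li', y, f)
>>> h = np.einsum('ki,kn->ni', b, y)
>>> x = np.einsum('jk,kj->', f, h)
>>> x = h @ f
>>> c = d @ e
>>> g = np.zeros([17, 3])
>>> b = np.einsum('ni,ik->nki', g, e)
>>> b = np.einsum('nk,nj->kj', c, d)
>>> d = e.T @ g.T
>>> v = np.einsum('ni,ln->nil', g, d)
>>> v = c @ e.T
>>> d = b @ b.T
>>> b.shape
(31, 3)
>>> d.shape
(31, 31)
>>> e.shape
(3, 31)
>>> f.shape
(31, 23)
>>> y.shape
(17, 23)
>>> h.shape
(23, 31)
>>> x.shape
(23, 23)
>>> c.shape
(37, 31)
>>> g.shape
(17, 3)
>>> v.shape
(37, 3)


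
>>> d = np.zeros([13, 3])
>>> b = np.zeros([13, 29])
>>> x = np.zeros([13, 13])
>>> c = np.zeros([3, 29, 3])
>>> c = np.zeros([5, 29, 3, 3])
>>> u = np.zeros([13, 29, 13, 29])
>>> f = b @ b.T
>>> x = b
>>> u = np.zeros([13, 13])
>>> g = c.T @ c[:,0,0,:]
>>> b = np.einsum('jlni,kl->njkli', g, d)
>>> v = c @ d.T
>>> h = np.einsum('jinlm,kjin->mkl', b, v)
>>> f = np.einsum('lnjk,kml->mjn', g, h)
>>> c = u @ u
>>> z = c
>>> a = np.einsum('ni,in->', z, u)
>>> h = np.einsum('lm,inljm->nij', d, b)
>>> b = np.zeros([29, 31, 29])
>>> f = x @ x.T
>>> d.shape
(13, 3)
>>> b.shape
(29, 31, 29)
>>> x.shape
(13, 29)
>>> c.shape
(13, 13)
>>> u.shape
(13, 13)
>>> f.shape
(13, 13)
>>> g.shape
(3, 3, 29, 3)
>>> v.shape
(5, 29, 3, 13)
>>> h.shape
(3, 29, 3)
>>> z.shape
(13, 13)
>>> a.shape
()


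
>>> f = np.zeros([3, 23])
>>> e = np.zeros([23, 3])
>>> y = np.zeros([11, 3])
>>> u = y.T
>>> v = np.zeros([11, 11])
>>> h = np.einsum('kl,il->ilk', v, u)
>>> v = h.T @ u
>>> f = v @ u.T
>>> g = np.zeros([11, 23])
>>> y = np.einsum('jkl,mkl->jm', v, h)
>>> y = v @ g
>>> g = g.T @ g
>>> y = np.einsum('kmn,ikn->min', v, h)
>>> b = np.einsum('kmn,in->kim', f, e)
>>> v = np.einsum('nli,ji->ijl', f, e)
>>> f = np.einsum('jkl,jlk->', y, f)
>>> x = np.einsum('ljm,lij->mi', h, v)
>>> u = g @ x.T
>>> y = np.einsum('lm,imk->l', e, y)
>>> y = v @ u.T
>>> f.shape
()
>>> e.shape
(23, 3)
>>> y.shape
(3, 23, 23)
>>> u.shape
(23, 11)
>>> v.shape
(3, 23, 11)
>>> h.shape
(3, 11, 11)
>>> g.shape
(23, 23)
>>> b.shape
(11, 23, 11)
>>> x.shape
(11, 23)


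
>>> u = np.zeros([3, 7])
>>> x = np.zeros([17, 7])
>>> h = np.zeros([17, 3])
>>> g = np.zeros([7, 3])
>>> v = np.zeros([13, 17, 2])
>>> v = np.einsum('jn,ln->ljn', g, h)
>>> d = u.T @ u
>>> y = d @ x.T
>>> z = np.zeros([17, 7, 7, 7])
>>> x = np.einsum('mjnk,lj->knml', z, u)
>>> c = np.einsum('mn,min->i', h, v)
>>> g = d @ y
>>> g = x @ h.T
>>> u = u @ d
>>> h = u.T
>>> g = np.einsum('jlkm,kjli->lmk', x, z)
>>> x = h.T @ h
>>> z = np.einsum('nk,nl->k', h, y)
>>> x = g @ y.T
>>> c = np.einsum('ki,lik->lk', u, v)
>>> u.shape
(3, 7)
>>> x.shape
(7, 3, 7)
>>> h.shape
(7, 3)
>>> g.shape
(7, 3, 17)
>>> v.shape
(17, 7, 3)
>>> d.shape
(7, 7)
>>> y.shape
(7, 17)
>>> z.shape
(3,)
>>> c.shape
(17, 3)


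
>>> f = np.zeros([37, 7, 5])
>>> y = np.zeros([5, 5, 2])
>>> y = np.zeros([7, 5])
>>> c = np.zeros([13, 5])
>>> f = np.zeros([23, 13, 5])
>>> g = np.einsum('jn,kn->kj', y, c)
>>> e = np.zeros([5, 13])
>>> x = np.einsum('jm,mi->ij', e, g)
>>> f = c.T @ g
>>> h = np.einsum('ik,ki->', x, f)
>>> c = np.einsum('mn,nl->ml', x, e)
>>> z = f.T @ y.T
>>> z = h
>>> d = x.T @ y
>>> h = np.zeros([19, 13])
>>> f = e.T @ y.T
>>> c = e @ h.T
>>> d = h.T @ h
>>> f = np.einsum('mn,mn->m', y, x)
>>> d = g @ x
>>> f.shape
(7,)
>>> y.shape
(7, 5)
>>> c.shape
(5, 19)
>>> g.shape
(13, 7)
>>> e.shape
(5, 13)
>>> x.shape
(7, 5)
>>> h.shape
(19, 13)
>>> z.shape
()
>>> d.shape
(13, 5)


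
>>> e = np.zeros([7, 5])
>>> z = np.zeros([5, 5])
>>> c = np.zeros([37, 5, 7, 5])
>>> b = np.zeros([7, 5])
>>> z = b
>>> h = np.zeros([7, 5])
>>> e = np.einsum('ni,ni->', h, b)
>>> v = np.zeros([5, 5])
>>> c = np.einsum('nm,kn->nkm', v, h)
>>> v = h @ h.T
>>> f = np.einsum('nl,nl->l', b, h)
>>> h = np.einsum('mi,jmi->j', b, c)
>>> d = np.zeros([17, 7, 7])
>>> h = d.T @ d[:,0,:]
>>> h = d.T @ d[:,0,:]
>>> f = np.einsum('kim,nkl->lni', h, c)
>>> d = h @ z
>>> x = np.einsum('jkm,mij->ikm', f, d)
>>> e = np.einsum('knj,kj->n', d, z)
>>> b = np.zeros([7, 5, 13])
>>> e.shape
(7,)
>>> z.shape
(7, 5)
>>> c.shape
(5, 7, 5)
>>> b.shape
(7, 5, 13)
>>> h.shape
(7, 7, 7)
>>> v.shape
(7, 7)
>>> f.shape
(5, 5, 7)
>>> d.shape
(7, 7, 5)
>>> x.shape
(7, 5, 7)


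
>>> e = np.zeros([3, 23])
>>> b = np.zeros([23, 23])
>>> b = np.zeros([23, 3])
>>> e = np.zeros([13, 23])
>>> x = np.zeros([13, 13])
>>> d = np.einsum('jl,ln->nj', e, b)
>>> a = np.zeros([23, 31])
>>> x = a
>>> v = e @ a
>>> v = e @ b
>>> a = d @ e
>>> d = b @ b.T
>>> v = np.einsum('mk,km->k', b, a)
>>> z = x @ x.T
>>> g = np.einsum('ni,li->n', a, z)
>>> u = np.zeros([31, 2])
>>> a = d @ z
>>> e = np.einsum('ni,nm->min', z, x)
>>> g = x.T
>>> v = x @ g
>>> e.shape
(31, 23, 23)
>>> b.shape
(23, 3)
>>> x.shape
(23, 31)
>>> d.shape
(23, 23)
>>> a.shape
(23, 23)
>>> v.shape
(23, 23)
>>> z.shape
(23, 23)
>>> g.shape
(31, 23)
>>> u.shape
(31, 2)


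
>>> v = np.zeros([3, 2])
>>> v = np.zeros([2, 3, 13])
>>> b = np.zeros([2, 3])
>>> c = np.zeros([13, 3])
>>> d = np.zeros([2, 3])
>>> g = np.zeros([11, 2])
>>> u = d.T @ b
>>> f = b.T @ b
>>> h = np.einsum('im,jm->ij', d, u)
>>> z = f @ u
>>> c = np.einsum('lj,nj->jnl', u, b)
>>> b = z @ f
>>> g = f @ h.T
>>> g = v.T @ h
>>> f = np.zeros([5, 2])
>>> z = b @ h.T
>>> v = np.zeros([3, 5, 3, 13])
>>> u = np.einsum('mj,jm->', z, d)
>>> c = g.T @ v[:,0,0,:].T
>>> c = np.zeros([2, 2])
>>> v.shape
(3, 5, 3, 13)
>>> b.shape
(3, 3)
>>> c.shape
(2, 2)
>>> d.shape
(2, 3)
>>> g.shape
(13, 3, 3)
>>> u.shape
()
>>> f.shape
(5, 2)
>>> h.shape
(2, 3)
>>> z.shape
(3, 2)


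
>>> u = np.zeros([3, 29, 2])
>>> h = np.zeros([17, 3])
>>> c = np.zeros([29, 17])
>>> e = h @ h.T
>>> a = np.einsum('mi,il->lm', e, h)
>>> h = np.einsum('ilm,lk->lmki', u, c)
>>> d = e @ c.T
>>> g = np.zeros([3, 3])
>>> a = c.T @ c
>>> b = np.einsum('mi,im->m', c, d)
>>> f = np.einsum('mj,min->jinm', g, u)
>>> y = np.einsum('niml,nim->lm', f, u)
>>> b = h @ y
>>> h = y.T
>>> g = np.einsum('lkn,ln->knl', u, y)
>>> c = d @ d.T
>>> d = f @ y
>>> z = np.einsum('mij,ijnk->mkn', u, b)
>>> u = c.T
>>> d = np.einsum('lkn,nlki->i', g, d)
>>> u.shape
(17, 17)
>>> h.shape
(2, 3)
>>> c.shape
(17, 17)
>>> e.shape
(17, 17)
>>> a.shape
(17, 17)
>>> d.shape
(2,)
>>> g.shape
(29, 2, 3)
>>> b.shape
(29, 2, 17, 2)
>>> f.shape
(3, 29, 2, 3)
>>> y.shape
(3, 2)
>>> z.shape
(3, 2, 17)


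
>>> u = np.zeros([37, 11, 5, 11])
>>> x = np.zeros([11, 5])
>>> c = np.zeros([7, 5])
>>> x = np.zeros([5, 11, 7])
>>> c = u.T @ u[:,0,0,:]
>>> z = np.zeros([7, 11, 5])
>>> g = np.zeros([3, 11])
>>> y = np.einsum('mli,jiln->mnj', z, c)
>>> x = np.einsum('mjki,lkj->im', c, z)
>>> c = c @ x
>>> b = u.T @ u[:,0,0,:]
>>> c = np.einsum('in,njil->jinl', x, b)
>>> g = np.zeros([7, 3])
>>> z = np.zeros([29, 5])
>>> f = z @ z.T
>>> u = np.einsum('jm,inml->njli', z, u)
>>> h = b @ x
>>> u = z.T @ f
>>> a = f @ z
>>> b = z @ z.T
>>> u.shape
(5, 29)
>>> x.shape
(11, 11)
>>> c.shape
(5, 11, 11, 11)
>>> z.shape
(29, 5)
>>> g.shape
(7, 3)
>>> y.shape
(7, 11, 11)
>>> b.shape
(29, 29)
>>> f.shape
(29, 29)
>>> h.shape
(11, 5, 11, 11)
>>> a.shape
(29, 5)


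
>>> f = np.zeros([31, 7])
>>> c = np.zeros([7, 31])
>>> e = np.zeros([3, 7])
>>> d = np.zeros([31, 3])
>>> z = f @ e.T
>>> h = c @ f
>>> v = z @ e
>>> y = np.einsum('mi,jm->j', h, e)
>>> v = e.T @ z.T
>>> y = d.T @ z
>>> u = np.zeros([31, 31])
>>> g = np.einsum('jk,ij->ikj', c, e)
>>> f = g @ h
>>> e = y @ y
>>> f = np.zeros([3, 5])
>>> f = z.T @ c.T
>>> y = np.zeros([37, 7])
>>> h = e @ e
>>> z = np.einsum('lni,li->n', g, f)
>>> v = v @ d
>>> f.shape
(3, 7)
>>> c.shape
(7, 31)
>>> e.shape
(3, 3)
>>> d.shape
(31, 3)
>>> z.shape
(31,)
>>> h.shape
(3, 3)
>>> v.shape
(7, 3)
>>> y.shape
(37, 7)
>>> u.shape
(31, 31)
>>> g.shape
(3, 31, 7)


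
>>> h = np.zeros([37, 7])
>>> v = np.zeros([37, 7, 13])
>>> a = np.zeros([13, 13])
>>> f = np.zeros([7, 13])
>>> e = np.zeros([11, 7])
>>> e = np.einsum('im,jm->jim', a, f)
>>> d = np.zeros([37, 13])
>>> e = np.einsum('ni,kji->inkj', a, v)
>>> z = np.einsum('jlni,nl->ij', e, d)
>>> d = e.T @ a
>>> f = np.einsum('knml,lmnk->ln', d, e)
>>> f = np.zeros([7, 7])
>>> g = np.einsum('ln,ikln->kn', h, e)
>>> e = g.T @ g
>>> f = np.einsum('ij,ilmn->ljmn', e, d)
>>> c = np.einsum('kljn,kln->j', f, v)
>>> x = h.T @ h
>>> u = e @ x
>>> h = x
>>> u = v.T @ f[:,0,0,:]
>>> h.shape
(7, 7)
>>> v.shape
(37, 7, 13)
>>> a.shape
(13, 13)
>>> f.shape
(37, 7, 13, 13)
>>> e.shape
(7, 7)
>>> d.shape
(7, 37, 13, 13)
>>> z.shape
(7, 13)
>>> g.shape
(13, 7)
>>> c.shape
(13,)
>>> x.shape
(7, 7)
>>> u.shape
(13, 7, 13)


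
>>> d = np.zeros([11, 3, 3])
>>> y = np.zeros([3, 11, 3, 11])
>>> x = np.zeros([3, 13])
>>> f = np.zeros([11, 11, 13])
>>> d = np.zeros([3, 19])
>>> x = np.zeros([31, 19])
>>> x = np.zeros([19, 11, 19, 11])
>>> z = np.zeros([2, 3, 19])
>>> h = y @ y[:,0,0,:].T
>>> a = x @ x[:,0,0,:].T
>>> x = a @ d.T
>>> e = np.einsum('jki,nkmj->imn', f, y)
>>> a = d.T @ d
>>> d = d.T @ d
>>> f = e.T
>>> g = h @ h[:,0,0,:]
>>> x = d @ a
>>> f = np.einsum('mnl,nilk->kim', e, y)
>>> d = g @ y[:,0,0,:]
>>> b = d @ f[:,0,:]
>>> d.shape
(3, 11, 3, 11)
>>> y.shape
(3, 11, 3, 11)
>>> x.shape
(19, 19)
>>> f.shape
(11, 11, 13)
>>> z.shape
(2, 3, 19)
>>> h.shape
(3, 11, 3, 3)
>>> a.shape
(19, 19)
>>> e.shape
(13, 3, 3)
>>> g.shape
(3, 11, 3, 3)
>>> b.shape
(3, 11, 3, 13)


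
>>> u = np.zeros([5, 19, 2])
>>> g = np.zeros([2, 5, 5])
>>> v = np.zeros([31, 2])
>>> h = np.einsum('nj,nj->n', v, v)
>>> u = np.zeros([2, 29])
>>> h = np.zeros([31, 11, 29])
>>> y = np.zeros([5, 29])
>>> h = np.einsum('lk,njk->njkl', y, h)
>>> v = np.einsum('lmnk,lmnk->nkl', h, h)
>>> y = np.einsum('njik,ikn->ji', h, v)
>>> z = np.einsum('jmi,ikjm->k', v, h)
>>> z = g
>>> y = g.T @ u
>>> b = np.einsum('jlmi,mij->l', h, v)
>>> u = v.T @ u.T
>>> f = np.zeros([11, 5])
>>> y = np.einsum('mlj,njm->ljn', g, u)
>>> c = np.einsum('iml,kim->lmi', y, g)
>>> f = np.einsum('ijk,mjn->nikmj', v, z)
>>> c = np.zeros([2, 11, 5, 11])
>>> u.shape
(31, 5, 2)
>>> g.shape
(2, 5, 5)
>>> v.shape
(29, 5, 31)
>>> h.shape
(31, 11, 29, 5)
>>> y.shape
(5, 5, 31)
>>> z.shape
(2, 5, 5)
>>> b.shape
(11,)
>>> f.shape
(5, 29, 31, 2, 5)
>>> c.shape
(2, 11, 5, 11)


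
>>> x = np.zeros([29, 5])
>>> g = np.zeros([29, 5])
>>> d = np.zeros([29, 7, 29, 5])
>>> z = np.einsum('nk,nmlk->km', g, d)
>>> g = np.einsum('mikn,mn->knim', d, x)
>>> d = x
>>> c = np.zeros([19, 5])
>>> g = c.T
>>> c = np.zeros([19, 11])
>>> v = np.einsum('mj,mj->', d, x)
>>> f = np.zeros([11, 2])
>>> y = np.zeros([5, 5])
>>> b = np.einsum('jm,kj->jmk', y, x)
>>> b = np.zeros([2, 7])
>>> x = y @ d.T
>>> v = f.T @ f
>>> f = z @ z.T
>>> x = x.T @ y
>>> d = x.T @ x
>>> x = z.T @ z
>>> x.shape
(7, 7)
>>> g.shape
(5, 19)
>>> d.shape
(5, 5)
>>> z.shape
(5, 7)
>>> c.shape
(19, 11)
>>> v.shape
(2, 2)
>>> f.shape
(5, 5)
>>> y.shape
(5, 5)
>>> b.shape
(2, 7)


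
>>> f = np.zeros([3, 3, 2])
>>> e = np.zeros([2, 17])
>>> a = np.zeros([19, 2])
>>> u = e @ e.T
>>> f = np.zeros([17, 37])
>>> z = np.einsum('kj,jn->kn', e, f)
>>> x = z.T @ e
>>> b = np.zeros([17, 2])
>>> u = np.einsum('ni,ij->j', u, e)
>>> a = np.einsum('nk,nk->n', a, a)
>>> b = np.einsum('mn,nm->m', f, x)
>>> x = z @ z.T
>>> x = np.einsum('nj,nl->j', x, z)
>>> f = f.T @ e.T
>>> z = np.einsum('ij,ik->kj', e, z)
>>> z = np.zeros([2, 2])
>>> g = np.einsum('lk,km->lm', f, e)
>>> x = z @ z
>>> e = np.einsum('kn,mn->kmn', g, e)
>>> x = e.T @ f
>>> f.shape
(37, 2)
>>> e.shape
(37, 2, 17)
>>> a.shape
(19,)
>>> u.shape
(17,)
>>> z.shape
(2, 2)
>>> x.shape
(17, 2, 2)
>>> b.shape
(17,)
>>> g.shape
(37, 17)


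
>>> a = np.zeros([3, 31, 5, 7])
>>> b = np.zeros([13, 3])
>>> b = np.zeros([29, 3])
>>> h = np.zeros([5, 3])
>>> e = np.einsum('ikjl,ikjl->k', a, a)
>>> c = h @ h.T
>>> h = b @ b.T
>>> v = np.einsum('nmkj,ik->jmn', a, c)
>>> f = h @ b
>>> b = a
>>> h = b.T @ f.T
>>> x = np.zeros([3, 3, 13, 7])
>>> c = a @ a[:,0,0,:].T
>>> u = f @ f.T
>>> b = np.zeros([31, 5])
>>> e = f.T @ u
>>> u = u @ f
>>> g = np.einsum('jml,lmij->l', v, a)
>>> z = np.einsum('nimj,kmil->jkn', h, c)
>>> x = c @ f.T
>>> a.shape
(3, 31, 5, 7)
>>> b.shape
(31, 5)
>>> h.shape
(7, 5, 31, 29)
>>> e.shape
(3, 29)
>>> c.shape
(3, 31, 5, 3)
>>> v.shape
(7, 31, 3)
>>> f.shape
(29, 3)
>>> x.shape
(3, 31, 5, 29)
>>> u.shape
(29, 3)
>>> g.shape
(3,)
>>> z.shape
(29, 3, 7)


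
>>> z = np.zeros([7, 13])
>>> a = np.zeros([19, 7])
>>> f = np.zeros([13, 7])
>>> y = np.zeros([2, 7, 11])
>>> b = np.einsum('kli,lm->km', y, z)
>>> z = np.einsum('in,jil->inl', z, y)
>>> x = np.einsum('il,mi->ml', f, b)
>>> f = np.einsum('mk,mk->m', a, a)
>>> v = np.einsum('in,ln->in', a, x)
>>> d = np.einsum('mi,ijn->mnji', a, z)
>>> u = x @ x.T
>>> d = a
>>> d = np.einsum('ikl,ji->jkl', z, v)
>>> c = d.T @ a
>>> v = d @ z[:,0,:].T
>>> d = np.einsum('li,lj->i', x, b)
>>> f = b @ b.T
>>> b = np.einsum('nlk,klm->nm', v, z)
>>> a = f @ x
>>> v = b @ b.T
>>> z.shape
(7, 13, 11)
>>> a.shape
(2, 7)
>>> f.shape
(2, 2)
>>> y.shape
(2, 7, 11)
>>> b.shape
(19, 11)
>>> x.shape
(2, 7)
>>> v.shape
(19, 19)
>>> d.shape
(7,)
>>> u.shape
(2, 2)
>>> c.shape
(11, 13, 7)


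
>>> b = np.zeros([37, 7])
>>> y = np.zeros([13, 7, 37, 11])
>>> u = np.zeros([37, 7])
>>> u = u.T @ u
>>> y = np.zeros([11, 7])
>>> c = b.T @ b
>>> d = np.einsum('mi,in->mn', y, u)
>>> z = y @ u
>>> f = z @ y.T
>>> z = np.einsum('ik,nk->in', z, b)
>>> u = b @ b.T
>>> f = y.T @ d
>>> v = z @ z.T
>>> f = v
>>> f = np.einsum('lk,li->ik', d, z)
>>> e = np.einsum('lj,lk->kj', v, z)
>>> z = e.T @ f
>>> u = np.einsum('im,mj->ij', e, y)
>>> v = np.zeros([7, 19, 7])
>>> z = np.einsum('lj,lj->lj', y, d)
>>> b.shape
(37, 7)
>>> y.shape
(11, 7)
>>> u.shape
(37, 7)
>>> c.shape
(7, 7)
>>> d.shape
(11, 7)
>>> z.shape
(11, 7)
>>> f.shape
(37, 7)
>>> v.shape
(7, 19, 7)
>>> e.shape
(37, 11)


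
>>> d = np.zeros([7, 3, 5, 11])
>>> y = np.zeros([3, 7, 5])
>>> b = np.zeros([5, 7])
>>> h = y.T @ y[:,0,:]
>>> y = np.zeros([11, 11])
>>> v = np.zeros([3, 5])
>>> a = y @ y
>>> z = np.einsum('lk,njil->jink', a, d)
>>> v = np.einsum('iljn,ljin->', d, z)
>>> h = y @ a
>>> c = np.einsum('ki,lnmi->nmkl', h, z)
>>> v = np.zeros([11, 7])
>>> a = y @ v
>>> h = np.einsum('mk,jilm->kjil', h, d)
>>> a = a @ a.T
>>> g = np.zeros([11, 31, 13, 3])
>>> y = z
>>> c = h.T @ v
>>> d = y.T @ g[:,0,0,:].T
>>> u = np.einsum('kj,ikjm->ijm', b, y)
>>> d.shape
(11, 7, 5, 11)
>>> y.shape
(3, 5, 7, 11)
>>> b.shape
(5, 7)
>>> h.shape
(11, 7, 3, 5)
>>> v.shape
(11, 7)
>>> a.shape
(11, 11)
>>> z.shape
(3, 5, 7, 11)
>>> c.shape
(5, 3, 7, 7)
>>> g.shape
(11, 31, 13, 3)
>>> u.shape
(3, 7, 11)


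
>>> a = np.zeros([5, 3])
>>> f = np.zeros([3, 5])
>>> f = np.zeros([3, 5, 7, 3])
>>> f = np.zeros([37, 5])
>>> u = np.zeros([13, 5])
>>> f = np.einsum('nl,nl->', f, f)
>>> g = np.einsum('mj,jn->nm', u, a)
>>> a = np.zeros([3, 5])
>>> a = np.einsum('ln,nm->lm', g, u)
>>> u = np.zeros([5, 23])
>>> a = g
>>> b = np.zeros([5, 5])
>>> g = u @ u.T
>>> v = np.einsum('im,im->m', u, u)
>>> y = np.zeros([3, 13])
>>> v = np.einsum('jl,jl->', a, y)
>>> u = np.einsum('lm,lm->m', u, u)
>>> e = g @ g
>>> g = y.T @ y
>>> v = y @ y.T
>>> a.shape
(3, 13)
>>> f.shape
()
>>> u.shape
(23,)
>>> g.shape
(13, 13)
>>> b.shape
(5, 5)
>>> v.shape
(3, 3)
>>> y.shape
(3, 13)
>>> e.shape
(5, 5)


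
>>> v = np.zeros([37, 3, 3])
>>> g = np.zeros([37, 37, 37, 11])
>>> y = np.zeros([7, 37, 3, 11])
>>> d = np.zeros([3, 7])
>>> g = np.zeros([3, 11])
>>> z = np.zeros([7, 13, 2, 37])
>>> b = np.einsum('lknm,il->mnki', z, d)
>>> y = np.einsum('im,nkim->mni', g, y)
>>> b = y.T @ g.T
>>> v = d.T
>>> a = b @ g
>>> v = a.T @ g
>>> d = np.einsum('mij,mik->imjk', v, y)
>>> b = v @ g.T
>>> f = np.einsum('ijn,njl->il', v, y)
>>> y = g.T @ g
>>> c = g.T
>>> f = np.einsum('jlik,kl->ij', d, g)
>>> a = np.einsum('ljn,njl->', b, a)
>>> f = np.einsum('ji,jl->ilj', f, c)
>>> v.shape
(11, 7, 11)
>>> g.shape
(3, 11)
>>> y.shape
(11, 11)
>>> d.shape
(7, 11, 11, 3)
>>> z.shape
(7, 13, 2, 37)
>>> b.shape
(11, 7, 3)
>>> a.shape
()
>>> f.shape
(7, 3, 11)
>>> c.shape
(11, 3)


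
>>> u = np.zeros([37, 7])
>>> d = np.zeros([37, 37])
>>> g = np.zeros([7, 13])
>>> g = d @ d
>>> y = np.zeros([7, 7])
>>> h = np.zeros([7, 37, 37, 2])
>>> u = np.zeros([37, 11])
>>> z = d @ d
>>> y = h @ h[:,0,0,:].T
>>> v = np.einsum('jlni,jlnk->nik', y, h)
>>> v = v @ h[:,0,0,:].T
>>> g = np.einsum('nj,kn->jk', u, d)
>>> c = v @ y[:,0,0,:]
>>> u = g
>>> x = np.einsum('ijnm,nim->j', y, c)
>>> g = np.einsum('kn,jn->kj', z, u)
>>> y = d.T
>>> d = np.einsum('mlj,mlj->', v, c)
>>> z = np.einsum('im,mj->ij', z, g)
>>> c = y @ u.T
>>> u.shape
(11, 37)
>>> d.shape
()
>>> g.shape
(37, 11)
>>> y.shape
(37, 37)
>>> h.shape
(7, 37, 37, 2)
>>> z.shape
(37, 11)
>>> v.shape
(37, 7, 7)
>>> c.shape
(37, 11)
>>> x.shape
(37,)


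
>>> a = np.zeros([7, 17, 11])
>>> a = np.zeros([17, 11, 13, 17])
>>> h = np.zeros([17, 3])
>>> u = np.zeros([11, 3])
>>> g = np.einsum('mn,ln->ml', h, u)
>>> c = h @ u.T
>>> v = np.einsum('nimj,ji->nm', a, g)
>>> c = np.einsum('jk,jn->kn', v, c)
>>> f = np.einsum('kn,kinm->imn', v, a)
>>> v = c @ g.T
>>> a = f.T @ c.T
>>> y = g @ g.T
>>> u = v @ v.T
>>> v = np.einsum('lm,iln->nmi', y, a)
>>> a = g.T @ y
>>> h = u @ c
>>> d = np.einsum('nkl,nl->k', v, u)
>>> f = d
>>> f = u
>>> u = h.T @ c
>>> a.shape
(11, 17)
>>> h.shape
(13, 11)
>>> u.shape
(11, 11)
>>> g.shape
(17, 11)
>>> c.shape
(13, 11)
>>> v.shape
(13, 17, 13)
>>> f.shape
(13, 13)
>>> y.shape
(17, 17)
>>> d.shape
(17,)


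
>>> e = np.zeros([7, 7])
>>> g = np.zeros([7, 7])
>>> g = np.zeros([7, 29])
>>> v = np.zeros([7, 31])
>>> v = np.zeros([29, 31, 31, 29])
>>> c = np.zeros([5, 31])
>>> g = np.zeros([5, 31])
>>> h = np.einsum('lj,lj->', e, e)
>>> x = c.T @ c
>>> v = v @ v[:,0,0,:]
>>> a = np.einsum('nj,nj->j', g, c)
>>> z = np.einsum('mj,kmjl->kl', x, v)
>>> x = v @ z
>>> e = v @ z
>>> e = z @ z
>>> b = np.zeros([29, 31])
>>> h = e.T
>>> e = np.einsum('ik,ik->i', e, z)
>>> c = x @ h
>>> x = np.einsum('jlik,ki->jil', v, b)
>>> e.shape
(29,)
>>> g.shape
(5, 31)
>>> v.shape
(29, 31, 31, 29)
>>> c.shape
(29, 31, 31, 29)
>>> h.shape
(29, 29)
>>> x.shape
(29, 31, 31)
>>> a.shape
(31,)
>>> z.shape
(29, 29)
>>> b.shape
(29, 31)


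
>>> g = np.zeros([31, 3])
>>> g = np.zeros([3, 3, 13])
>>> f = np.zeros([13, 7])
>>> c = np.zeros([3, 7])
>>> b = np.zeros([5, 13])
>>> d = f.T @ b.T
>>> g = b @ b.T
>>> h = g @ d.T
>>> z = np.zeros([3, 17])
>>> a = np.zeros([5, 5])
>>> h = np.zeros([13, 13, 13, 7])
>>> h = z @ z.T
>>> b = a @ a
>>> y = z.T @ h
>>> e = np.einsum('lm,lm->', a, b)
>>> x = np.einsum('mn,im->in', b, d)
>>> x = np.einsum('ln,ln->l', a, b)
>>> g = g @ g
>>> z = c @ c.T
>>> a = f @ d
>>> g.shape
(5, 5)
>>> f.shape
(13, 7)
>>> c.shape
(3, 7)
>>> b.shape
(5, 5)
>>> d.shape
(7, 5)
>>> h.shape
(3, 3)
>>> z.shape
(3, 3)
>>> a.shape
(13, 5)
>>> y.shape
(17, 3)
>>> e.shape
()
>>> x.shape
(5,)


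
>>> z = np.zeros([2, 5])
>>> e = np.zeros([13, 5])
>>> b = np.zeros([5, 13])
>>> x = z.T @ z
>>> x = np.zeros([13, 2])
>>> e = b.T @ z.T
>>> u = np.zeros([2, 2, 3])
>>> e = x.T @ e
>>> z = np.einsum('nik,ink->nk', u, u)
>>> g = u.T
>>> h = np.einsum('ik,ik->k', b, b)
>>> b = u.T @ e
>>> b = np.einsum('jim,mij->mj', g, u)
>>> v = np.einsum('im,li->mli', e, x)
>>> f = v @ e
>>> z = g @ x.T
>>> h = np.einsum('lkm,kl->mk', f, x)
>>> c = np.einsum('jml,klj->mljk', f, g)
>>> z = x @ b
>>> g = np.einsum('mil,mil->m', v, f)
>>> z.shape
(13, 3)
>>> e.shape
(2, 2)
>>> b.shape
(2, 3)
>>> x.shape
(13, 2)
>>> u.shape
(2, 2, 3)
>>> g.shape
(2,)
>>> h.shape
(2, 13)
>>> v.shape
(2, 13, 2)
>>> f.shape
(2, 13, 2)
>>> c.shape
(13, 2, 2, 3)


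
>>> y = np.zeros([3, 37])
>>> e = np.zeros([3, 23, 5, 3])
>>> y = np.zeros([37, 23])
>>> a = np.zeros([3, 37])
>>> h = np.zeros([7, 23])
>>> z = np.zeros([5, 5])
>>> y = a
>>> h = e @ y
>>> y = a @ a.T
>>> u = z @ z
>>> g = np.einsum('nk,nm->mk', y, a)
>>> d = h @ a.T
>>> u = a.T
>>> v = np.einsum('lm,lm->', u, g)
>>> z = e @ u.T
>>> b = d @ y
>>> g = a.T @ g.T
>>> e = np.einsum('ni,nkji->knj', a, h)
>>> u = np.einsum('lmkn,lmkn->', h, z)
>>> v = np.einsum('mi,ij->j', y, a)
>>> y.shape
(3, 3)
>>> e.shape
(23, 3, 5)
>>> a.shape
(3, 37)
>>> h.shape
(3, 23, 5, 37)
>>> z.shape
(3, 23, 5, 37)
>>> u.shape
()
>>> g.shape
(37, 37)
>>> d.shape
(3, 23, 5, 3)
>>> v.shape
(37,)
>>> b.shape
(3, 23, 5, 3)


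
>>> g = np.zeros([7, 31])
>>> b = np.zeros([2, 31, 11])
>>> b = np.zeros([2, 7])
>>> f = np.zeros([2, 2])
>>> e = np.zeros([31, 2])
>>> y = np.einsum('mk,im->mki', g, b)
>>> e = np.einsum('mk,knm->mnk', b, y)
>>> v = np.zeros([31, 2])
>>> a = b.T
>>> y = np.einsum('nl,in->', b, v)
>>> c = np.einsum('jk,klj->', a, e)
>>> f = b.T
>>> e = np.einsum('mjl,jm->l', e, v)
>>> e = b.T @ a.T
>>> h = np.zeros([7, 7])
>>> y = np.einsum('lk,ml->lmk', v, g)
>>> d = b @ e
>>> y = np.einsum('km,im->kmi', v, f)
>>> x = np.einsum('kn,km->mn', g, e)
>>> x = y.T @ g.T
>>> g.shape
(7, 31)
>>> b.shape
(2, 7)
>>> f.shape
(7, 2)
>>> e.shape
(7, 7)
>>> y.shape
(31, 2, 7)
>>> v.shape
(31, 2)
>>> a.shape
(7, 2)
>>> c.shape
()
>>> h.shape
(7, 7)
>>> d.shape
(2, 7)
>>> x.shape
(7, 2, 7)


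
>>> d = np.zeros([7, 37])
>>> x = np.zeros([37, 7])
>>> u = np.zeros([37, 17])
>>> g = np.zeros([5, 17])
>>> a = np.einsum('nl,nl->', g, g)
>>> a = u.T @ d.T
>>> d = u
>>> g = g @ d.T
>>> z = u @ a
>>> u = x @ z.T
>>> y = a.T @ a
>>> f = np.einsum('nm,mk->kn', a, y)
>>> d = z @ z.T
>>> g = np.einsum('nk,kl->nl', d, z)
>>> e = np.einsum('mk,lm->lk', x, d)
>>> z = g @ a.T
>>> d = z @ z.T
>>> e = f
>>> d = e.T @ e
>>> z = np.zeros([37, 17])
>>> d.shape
(17, 17)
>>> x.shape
(37, 7)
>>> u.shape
(37, 37)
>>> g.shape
(37, 7)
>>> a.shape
(17, 7)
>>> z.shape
(37, 17)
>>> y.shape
(7, 7)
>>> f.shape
(7, 17)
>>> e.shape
(7, 17)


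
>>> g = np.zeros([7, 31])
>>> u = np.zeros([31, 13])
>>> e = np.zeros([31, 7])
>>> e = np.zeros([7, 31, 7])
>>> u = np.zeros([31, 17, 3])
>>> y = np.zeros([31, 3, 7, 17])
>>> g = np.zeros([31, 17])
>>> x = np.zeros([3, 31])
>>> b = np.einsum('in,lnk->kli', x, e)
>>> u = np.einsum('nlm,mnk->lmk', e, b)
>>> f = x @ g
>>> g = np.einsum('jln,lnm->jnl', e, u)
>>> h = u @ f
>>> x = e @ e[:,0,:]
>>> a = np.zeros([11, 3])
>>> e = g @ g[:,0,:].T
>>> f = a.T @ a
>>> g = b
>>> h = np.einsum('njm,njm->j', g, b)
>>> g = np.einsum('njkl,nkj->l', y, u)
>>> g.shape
(17,)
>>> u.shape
(31, 7, 3)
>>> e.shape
(7, 7, 7)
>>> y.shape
(31, 3, 7, 17)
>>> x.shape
(7, 31, 7)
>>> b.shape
(7, 7, 3)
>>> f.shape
(3, 3)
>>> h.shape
(7,)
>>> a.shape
(11, 3)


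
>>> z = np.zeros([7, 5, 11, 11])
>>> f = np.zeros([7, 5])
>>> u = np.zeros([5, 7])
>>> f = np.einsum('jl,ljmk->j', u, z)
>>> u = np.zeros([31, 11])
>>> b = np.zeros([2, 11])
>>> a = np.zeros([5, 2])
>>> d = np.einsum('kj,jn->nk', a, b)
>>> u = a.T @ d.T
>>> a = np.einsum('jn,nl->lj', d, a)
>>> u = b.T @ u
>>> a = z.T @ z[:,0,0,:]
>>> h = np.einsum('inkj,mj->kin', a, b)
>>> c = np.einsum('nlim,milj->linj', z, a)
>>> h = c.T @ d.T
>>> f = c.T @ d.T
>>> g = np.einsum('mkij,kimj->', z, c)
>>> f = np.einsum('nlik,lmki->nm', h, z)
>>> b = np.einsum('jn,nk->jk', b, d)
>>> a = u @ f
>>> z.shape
(7, 5, 11, 11)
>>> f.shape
(11, 5)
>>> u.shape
(11, 11)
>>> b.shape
(2, 5)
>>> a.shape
(11, 5)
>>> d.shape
(11, 5)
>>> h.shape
(11, 7, 11, 11)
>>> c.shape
(5, 11, 7, 11)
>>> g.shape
()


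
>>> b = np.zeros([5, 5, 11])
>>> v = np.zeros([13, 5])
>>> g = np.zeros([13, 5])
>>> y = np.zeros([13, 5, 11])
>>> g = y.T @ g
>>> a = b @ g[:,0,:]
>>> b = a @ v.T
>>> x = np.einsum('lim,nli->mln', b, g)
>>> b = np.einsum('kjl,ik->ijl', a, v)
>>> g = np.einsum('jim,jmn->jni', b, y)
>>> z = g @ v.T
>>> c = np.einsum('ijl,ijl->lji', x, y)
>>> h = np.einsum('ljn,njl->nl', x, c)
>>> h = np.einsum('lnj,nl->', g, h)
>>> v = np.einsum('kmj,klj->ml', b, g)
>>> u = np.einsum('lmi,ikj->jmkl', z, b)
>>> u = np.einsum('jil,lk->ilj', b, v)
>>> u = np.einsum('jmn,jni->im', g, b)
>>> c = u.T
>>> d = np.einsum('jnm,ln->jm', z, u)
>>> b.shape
(13, 5, 5)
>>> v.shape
(5, 11)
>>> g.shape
(13, 11, 5)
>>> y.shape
(13, 5, 11)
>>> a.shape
(5, 5, 5)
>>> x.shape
(13, 5, 11)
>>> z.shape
(13, 11, 13)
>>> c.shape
(11, 5)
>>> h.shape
()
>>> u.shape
(5, 11)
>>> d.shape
(13, 13)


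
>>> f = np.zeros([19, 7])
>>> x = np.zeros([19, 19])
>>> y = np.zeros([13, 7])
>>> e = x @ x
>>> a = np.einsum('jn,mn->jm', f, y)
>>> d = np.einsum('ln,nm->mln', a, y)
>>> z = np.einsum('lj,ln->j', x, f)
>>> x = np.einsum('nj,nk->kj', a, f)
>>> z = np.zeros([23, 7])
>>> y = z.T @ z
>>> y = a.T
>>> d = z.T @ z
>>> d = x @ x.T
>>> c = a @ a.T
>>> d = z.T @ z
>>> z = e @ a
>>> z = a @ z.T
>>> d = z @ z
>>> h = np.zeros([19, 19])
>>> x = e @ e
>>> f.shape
(19, 7)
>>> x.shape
(19, 19)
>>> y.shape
(13, 19)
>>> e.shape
(19, 19)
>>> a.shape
(19, 13)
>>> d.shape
(19, 19)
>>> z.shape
(19, 19)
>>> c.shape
(19, 19)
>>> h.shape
(19, 19)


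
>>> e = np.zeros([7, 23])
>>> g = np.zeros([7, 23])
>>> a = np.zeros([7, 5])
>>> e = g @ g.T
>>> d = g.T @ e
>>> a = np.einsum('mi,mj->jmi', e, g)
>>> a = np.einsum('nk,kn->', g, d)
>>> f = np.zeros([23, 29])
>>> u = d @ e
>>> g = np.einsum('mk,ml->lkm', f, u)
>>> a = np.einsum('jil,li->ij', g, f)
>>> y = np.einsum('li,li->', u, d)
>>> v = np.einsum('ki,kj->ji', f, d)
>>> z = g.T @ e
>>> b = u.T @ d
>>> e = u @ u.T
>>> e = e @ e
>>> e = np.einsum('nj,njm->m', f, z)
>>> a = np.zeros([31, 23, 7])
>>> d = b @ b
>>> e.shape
(7,)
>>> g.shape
(7, 29, 23)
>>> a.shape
(31, 23, 7)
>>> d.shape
(7, 7)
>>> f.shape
(23, 29)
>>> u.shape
(23, 7)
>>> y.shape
()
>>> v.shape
(7, 29)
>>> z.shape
(23, 29, 7)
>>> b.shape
(7, 7)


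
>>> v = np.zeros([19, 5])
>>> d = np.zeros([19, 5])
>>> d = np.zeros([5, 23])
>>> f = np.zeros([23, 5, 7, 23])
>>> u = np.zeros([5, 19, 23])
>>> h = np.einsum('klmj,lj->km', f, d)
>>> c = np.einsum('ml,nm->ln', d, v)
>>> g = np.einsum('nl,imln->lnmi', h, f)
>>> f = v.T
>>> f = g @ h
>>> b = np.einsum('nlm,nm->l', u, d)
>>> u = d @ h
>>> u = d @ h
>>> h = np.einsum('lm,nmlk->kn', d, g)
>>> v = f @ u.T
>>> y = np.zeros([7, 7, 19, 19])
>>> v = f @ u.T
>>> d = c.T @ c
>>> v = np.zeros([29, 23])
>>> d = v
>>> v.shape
(29, 23)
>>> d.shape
(29, 23)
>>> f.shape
(7, 23, 5, 7)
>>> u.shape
(5, 7)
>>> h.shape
(23, 7)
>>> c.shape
(23, 19)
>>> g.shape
(7, 23, 5, 23)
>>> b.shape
(19,)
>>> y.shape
(7, 7, 19, 19)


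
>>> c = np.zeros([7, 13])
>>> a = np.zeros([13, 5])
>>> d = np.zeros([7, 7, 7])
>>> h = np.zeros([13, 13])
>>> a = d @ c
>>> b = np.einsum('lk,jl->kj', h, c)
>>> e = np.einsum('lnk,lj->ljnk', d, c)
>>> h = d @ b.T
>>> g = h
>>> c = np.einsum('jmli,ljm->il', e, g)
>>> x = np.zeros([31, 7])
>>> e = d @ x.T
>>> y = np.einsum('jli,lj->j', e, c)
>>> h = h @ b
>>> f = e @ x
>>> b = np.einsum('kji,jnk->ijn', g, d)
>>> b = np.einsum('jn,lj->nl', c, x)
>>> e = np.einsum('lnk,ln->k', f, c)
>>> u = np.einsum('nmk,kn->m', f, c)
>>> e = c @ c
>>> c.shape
(7, 7)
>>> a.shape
(7, 7, 13)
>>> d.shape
(7, 7, 7)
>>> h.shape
(7, 7, 7)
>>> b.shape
(7, 31)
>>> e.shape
(7, 7)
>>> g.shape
(7, 7, 13)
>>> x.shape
(31, 7)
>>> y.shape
(7,)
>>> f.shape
(7, 7, 7)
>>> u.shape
(7,)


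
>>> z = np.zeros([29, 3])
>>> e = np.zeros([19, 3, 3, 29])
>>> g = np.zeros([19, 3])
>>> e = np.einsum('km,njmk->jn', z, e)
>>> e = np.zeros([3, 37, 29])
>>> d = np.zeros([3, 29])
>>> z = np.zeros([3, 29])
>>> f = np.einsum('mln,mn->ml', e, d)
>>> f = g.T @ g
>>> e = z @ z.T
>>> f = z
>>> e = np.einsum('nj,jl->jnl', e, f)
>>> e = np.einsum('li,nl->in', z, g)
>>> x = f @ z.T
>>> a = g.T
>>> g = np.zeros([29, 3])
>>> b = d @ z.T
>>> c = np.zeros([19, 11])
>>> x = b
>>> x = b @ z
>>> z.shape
(3, 29)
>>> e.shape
(29, 19)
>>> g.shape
(29, 3)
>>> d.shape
(3, 29)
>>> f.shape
(3, 29)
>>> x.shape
(3, 29)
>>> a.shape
(3, 19)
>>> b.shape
(3, 3)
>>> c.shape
(19, 11)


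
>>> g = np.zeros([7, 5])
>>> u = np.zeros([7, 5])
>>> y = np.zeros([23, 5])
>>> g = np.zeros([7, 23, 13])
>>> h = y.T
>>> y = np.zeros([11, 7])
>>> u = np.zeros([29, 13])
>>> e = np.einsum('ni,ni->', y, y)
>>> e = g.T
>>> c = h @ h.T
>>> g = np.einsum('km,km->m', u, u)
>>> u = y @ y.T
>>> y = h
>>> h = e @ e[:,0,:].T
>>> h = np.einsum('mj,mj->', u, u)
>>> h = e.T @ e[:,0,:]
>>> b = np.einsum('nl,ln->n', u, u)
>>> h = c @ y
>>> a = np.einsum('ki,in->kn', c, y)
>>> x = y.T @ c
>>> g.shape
(13,)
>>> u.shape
(11, 11)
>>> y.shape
(5, 23)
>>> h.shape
(5, 23)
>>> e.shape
(13, 23, 7)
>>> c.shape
(5, 5)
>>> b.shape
(11,)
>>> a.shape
(5, 23)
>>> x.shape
(23, 5)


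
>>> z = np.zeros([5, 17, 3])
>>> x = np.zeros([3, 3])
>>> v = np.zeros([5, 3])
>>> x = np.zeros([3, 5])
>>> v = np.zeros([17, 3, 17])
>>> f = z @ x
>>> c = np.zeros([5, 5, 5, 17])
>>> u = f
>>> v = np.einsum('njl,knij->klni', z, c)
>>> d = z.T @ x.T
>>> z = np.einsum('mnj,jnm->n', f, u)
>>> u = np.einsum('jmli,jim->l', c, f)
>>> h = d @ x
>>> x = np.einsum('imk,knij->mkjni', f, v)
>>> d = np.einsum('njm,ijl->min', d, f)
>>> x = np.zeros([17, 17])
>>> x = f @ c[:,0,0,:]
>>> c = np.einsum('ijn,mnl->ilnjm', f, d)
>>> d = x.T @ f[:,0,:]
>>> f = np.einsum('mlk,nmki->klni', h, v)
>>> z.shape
(17,)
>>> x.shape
(5, 17, 17)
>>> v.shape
(5, 3, 5, 5)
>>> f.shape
(5, 17, 5, 5)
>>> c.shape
(5, 3, 5, 17, 3)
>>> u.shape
(5,)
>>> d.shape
(17, 17, 5)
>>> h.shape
(3, 17, 5)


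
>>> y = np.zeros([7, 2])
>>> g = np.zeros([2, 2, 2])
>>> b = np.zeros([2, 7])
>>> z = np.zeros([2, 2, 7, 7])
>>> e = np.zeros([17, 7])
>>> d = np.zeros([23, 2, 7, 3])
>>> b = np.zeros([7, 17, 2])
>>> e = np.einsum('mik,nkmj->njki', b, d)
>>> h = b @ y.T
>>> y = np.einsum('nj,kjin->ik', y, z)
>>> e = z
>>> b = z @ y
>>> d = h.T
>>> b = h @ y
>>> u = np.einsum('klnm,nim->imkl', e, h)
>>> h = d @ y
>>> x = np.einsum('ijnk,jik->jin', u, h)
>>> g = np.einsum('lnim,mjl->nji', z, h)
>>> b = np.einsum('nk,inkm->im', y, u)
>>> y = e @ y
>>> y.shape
(2, 2, 7, 2)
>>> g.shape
(2, 17, 7)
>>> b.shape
(17, 2)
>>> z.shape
(2, 2, 7, 7)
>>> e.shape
(2, 2, 7, 7)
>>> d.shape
(7, 17, 7)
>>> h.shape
(7, 17, 2)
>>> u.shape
(17, 7, 2, 2)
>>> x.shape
(7, 17, 2)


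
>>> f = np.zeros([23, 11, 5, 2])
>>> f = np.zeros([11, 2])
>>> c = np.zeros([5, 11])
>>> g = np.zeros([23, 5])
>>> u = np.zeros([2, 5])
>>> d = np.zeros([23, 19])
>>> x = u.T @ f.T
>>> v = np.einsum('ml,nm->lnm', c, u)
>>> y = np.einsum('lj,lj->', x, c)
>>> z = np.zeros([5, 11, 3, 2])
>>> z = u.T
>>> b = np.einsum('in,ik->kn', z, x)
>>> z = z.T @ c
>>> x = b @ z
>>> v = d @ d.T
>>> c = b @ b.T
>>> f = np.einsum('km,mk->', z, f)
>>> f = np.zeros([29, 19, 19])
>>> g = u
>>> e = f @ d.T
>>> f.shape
(29, 19, 19)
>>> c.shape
(11, 11)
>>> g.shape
(2, 5)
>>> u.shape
(2, 5)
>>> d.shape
(23, 19)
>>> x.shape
(11, 11)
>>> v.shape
(23, 23)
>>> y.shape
()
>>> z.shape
(2, 11)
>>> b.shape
(11, 2)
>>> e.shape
(29, 19, 23)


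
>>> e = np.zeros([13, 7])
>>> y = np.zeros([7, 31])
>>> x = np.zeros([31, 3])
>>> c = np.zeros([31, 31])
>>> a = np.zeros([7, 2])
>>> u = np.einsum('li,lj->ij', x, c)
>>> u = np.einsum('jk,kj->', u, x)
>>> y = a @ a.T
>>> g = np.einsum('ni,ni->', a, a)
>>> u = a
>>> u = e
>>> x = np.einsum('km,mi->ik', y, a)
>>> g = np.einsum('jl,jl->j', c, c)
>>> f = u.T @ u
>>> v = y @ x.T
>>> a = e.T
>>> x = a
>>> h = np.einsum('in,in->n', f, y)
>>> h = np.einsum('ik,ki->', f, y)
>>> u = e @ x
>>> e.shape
(13, 7)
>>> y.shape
(7, 7)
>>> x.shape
(7, 13)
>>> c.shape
(31, 31)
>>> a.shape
(7, 13)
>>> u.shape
(13, 13)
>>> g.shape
(31,)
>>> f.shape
(7, 7)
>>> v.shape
(7, 2)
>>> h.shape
()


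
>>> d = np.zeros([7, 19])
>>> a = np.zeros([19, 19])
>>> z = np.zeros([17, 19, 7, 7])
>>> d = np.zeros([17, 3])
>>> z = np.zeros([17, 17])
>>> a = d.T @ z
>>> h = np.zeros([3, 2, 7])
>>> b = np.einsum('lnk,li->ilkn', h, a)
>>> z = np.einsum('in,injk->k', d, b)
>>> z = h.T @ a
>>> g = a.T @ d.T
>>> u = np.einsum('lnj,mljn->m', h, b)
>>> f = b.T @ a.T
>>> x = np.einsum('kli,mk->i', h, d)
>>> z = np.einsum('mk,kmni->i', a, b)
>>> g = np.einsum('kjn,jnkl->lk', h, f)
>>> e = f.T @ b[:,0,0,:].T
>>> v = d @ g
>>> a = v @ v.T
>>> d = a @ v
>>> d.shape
(17, 3)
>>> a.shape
(17, 17)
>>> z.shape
(2,)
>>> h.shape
(3, 2, 7)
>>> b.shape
(17, 3, 7, 2)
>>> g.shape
(3, 3)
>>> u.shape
(17,)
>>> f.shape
(2, 7, 3, 3)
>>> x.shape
(7,)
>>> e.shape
(3, 3, 7, 17)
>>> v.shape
(17, 3)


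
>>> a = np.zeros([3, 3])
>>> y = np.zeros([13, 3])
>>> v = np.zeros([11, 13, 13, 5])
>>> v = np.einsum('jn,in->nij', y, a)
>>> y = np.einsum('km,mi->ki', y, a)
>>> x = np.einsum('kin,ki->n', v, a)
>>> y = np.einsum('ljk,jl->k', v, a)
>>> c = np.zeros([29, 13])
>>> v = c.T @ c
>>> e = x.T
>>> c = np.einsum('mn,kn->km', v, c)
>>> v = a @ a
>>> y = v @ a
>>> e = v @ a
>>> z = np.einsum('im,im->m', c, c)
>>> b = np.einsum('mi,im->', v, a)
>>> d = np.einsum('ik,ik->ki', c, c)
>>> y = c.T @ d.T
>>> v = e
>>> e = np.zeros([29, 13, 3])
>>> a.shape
(3, 3)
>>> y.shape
(13, 13)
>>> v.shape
(3, 3)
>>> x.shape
(13,)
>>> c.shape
(29, 13)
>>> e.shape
(29, 13, 3)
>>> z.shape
(13,)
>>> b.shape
()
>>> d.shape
(13, 29)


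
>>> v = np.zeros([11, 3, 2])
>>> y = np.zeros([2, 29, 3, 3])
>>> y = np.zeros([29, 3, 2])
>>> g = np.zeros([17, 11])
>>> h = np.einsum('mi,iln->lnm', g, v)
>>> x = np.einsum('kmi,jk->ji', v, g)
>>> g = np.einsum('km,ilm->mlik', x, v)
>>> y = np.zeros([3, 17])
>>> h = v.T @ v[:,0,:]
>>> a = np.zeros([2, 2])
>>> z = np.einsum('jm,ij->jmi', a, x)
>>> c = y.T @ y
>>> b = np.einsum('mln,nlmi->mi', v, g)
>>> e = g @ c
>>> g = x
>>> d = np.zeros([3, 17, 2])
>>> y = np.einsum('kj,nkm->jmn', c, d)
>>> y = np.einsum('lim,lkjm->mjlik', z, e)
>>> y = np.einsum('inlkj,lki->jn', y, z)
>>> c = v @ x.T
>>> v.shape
(11, 3, 2)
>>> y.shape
(3, 11)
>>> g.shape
(17, 2)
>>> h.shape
(2, 3, 2)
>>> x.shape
(17, 2)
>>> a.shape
(2, 2)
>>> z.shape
(2, 2, 17)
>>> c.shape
(11, 3, 17)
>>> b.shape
(11, 17)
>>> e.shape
(2, 3, 11, 17)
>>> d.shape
(3, 17, 2)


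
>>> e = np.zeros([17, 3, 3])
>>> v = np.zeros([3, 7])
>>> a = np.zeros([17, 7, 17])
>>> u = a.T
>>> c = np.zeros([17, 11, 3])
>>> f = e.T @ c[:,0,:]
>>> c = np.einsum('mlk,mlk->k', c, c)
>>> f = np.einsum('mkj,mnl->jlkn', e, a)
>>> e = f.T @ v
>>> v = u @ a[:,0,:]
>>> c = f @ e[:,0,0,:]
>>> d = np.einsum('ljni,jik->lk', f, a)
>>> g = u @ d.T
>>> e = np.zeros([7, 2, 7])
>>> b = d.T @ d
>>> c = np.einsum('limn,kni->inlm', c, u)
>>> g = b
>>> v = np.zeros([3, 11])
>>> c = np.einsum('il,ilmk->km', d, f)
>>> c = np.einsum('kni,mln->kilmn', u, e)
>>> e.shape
(7, 2, 7)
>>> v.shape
(3, 11)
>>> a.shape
(17, 7, 17)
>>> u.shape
(17, 7, 17)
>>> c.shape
(17, 17, 2, 7, 7)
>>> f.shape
(3, 17, 3, 7)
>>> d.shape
(3, 17)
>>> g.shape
(17, 17)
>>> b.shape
(17, 17)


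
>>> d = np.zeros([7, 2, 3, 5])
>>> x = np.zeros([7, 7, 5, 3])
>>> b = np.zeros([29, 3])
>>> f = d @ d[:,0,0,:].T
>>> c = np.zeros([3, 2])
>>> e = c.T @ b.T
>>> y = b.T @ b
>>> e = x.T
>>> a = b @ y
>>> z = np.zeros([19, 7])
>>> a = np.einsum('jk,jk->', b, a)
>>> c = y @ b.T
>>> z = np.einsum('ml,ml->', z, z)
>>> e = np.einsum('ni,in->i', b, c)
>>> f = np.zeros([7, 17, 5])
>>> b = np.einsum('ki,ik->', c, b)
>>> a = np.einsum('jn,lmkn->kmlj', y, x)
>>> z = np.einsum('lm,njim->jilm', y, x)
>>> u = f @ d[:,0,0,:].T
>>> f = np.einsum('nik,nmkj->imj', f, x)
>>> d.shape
(7, 2, 3, 5)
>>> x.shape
(7, 7, 5, 3)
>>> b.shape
()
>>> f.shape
(17, 7, 3)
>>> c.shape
(3, 29)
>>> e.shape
(3,)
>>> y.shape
(3, 3)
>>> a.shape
(5, 7, 7, 3)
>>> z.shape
(7, 5, 3, 3)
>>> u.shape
(7, 17, 7)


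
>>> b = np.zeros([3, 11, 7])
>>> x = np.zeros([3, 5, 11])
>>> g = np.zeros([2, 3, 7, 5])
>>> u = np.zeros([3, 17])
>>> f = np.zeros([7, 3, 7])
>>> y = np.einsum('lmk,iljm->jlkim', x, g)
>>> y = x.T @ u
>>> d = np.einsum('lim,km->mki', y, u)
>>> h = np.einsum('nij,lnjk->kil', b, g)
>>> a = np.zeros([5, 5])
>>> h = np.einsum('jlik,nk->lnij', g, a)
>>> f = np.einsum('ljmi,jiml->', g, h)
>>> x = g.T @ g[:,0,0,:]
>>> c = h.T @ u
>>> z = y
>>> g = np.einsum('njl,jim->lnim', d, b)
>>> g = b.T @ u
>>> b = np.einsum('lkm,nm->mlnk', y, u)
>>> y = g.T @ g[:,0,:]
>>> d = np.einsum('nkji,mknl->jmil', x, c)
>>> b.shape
(17, 11, 3, 5)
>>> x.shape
(5, 7, 3, 5)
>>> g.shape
(7, 11, 17)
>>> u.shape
(3, 17)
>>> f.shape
()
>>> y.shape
(17, 11, 17)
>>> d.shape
(3, 2, 5, 17)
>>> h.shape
(3, 5, 7, 2)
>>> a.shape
(5, 5)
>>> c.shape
(2, 7, 5, 17)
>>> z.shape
(11, 5, 17)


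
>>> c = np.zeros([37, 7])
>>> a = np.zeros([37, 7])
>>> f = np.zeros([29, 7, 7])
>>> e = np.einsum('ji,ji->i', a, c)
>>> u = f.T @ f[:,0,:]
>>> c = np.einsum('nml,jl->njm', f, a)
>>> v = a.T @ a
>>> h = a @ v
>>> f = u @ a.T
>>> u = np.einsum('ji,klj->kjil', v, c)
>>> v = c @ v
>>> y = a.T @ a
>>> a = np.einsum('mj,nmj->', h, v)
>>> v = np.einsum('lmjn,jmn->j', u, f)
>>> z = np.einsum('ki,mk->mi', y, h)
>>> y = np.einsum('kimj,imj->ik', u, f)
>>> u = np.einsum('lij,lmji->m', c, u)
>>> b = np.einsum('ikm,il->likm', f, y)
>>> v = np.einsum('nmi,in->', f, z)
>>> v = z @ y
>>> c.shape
(29, 37, 7)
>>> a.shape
()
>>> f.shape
(7, 7, 37)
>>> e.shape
(7,)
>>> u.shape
(7,)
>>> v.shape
(37, 29)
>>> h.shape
(37, 7)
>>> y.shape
(7, 29)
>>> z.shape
(37, 7)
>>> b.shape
(29, 7, 7, 37)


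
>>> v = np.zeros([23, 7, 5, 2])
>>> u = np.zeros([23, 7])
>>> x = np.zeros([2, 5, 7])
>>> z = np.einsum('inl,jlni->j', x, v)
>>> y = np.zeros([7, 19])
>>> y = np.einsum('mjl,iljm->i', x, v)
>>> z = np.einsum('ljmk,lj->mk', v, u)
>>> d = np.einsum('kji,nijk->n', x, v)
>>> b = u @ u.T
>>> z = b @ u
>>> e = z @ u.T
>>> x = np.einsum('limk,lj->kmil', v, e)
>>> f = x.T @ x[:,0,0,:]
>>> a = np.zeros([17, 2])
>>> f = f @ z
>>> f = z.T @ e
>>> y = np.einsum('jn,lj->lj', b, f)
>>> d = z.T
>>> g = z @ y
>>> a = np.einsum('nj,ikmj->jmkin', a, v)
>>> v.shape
(23, 7, 5, 2)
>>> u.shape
(23, 7)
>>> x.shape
(2, 5, 7, 23)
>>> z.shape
(23, 7)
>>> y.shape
(7, 23)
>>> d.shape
(7, 23)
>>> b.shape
(23, 23)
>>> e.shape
(23, 23)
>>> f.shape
(7, 23)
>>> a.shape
(2, 5, 7, 23, 17)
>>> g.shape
(23, 23)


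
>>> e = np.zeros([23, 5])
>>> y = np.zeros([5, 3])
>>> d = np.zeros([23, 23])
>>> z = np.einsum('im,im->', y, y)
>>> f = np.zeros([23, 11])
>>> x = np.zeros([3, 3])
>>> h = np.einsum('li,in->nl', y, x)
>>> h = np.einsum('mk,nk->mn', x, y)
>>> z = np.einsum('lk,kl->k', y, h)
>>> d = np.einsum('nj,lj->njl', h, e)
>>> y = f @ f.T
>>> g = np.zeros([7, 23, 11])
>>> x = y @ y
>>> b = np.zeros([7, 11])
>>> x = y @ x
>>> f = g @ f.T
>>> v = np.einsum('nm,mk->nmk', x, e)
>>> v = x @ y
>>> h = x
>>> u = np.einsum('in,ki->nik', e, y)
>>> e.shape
(23, 5)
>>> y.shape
(23, 23)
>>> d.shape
(3, 5, 23)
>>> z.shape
(3,)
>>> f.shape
(7, 23, 23)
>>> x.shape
(23, 23)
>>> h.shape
(23, 23)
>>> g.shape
(7, 23, 11)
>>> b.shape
(7, 11)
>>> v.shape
(23, 23)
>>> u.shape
(5, 23, 23)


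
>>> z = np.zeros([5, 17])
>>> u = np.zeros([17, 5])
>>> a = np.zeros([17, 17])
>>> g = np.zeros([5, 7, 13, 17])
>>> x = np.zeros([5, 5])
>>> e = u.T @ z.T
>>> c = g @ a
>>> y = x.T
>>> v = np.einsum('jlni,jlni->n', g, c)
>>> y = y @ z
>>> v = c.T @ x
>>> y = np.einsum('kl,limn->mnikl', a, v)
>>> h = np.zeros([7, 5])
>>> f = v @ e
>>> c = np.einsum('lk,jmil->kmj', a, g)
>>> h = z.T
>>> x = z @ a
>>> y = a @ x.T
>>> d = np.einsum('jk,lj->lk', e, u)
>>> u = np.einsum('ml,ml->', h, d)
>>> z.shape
(5, 17)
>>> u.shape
()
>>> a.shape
(17, 17)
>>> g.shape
(5, 7, 13, 17)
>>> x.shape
(5, 17)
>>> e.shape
(5, 5)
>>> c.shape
(17, 7, 5)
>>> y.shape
(17, 5)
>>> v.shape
(17, 13, 7, 5)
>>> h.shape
(17, 5)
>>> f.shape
(17, 13, 7, 5)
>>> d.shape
(17, 5)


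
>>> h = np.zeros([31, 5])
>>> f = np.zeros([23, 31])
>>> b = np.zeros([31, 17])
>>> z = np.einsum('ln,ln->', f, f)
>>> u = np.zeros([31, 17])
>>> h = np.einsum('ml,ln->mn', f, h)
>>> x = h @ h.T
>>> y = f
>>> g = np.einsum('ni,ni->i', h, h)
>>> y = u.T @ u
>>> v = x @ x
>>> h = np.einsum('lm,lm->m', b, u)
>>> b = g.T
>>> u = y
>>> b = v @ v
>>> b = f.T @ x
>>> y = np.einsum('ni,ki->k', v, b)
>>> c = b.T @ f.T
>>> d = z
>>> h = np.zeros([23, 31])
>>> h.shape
(23, 31)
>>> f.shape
(23, 31)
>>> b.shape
(31, 23)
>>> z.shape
()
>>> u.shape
(17, 17)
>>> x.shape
(23, 23)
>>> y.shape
(31,)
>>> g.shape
(5,)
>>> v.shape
(23, 23)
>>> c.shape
(23, 23)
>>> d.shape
()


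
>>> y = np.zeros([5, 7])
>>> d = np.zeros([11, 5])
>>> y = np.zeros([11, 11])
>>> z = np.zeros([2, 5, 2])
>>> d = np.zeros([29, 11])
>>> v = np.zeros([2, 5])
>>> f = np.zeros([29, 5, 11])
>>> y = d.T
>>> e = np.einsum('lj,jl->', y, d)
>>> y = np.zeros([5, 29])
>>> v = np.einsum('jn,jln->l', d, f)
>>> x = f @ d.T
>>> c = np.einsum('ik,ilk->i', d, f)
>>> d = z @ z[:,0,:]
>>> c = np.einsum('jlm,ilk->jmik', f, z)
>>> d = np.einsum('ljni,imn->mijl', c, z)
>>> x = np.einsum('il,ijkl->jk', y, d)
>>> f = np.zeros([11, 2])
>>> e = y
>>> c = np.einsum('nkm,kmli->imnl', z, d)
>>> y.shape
(5, 29)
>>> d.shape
(5, 2, 11, 29)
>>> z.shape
(2, 5, 2)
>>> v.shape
(5,)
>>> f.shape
(11, 2)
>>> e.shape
(5, 29)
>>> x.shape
(2, 11)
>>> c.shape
(29, 2, 2, 11)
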